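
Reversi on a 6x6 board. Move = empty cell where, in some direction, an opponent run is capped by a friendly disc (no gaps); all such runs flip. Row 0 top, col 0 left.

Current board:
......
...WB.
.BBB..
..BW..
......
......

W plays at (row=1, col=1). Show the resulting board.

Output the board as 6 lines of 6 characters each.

Place W at (1,1); scan 8 dirs for brackets.
Dir NW: first cell '.' (not opp) -> no flip
Dir N: first cell '.' (not opp) -> no flip
Dir NE: first cell '.' (not opp) -> no flip
Dir W: first cell '.' (not opp) -> no flip
Dir E: first cell '.' (not opp) -> no flip
Dir SW: first cell '.' (not opp) -> no flip
Dir S: opp run (2,1), next='.' -> no flip
Dir SE: opp run (2,2) capped by W -> flip
All flips: (2,2)

Answer: ......
.W.WB.
.BWB..
..BW..
......
......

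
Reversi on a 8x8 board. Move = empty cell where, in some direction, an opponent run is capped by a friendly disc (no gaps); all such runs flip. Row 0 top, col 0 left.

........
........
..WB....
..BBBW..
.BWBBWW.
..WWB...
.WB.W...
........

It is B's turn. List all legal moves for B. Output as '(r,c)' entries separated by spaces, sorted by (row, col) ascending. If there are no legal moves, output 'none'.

(1,1): flips 1 -> legal
(1,2): flips 1 -> legal
(1,3): no bracket -> illegal
(2,1): flips 1 -> legal
(2,4): no bracket -> illegal
(2,5): no bracket -> illegal
(2,6): flips 1 -> legal
(3,1): no bracket -> illegal
(3,6): flips 2 -> legal
(3,7): no bracket -> illegal
(4,7): flips 2 -> legal
(5,0): no bracket -> illegal
(5,1): flips 3 -> legal
(5,5): no bracket -> illegal
(5,6): flips 1 -> legal
(5,7): no bracket -> illegal
(6,0): flips 1 -> legal
(6,3): flips 2 -> legal
(6,5): no bracket -> illegal
(7,0): flips 2 -> legal
(7,1): no bracket -> illegal
(7,2): no bracket -> illegal
(7,3): no bracket -> illegal
(7,4): flips 1 -> legal
(7,5): no bracket -> illegal

Answer: (1,1) (1,2) (2,1) (2,6) (3,6) (4,7) (5,1) (5,6) (6,0) (6,3) (7,0) (7,4)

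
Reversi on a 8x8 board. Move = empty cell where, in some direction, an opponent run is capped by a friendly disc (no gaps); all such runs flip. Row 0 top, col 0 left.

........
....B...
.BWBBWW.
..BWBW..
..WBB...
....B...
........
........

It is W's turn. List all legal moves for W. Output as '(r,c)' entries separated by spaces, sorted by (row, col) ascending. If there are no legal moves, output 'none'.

(0,3): flips 1 -> legal
(0,4): no bracket -> illegal
(0,5): no bracket -> illegal
(1,0): no bracket -> illegal
(1,1): no bracket -> illegal
(1,2): no bracket -> illegal
(1,3): flips 2 -> legal
(1,5): flips 1 -> legal
(2,0): flips 1 -> legal
(3,0): no bracket -> illegal
(3,1): flips 1 -> legal
(4,1): no bracket -> illegal
(4,5): flips 2 -> legal
(5,2): flips 2 -> legal
(5,3): flips 2 -> legal
(5,5): flips 1 -> legal
(6,3): no bracket -> illegal
(6,4): no bracket -> illegal
(6,5): no bracket -> illegal

Answer: (0,3) (1,3) (1,5) (2,0) (3,1) (4,5) (5,2) (5,3) (5,5)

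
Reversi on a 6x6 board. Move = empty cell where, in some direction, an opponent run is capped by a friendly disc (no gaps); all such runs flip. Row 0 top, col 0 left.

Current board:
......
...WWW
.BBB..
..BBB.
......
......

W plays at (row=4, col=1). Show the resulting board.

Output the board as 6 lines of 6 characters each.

Answer: ......
...WWW
.BBW..
..WBB.
.W....
......

Derivation:
Place W at (4,1); scan 8 dirs for brackets.
Dir NW: first cell '.' (not opp) -> no flip
Dir N: first cell '.' (not opp) -> no flip
Dir NE: opp run (3,2) (2,3) capped by W -> flip
Dir W: first cell '.' (not opp) -> no flip
Dir E: first cell '.' (not opp) -> no flip
Dir SW: first cell '.' (not opp) -> no flip
Dir S: first cell '.' (not opp) -> no flip
Dir SE: first cell '.' (not opp) -> no flip
All flips: (2,3) (3,2)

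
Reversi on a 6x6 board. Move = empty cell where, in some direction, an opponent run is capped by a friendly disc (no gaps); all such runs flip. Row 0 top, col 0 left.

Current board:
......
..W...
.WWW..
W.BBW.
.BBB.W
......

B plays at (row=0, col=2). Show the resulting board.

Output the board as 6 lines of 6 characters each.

Place B at (0,2); scan 8 dirs for brackets.
Dir NW: edge -> no flip
Dir N: edge -> no flip
Dir NE: edge -> no flip
Dir W: first cell '.' (not opp) -> no flip
Dir E: first cell '.' (not opp) -> no flip
Dir SW: first cell '.' (not opp) -> no flip
Dir S: opp run (1,2) (2,2) capped by B -> flip
Dir SE: first cell '.' (not opp) -> no flip
All flips: (1,2) (2,2)

Answer: ..B...
..B...
.WBW..
W.BBW.
.BBB.W
......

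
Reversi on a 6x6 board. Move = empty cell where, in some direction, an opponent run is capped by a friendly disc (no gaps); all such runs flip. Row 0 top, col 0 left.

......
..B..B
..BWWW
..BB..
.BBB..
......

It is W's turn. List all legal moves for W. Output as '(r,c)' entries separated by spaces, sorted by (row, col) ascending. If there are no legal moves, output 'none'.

Answer: (0,1) (0,5) (2,1) (5,0) (5,1) (5,3)

Derivation:
(0,1): flips 1 -> legal
(0,2): no bracket -> illegal
(0,3): no bracket -> illegal
(0,4): no bracket -> illegal
(0,5): flips 1 -> legal
(1,1): no bracket -> illegal
(1,3): no bracket -> illegal
(1,4): no bracket -> illegal
(2,1): flips 1 -> legal
(3,0): no bracket -> illegal
(3,1): no bracket -> illegal
(3,4): no bracket -> illegal
(4,0): no bracket -> illegal
(4,4): no bracket -> illegal
(5,0): flips 2 -> legal
(5,1): flips 2 -> legal
(5,2): no bracket -> illegal
(5,3): flips 2 -> legal
(5,4): no bracket -> illegal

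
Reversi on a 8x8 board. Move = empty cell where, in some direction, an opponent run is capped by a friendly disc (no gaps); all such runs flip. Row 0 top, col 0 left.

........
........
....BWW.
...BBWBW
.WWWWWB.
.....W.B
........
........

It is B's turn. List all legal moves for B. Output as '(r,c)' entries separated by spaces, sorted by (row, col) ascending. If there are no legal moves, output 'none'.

Answer: (1,4) (1,6) (2,7) (4,0) (5,1) (5,2) (5,3) (5,4) (5,6) (6,4) (6,6)

Derivation:
(1,4): flips 1 -> legal
(1,5): no bracket -> illegal
(1,6): flips 2 -> legal
(1,7): no bracket -> illegal
(2,7): flips 2 -> legal
(3,0): no bracket -> illegal
(3,1): no bracket -> illegal
(3,2): no bracket -> illegal
(4,0): flips 5 -> legal
(4,7): no bracket -> illegal
(5,0): no bracket -> illegal
(5,1): flips 1 -> legal
(5,2): flips 1 -> legal
(5,3): flips 1 -> legal
(5,4): flips 2 -> legal
(5,6): flips 1 -> legal
(6,4): flips 1 -> legal
(6,5): no bracket -> illegal
(6,6): flips 2 -> legal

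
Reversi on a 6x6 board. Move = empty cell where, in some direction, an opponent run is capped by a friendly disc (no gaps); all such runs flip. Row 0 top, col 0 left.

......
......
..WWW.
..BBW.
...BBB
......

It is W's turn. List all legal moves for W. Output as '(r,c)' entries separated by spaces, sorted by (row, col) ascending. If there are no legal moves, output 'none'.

(2,1): no bracket -> illegal
(3,1): flips 2 -> legal
(3,5): no bracket -> illegal
(4,1): flips 1 -> legal
(4,2): flips 2 -> legal
(5,2): flips 1 -> legal
(5,3): flips 2 -> legal
(5,4): flips 1 -> legal
(5,5): flips 2 -> legal

Answer: (3,1) (4,1) (4,2) (5,2) (5,3) (5,4) (5,5)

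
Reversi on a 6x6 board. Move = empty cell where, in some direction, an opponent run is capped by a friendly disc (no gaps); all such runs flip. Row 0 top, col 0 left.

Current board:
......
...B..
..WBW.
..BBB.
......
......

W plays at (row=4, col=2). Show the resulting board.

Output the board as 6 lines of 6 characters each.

Place W at (4,2); scan 8 dirs for brackets.
Dir NW: first cell '.' (not opp) -> no flip
Dir N: opp run (3,2) capped by W -> flip
Dir NE: opp run (3,3) capped by W -> flip
Dir W: first cell '.' (not opp) -> no flip
Dir E: first cell '.' (not opp) -> no flip
Dir SW: first cell '.' (not opp) -> no flip
Dir S: first cell '.' (not opp) -> no flip
Dir SE: first cell '.' (not opp) -> no flip
All flips: (3,2) (3,3)

Answer: ......
...B..
..WBW.
..WWB.
..W...
......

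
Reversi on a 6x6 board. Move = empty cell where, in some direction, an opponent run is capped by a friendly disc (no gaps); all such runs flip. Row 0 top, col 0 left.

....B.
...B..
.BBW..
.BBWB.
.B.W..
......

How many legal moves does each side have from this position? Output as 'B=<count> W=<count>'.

Answer: B=7 W=9

Derivation:
-- B to move --
(1,2): flips 1 -> legal
(1,4): flips 1 -> legal
(2,4): flips 1 -> legal
(4,2): no bracket -> illegal
(4,4): flips 1 -> legal
(5,2): flips 1 -> legal
(5,3): flips 3 -> legal
(5,4): flips 1 -> legal
B mobility = 7
-- W to move --
(0,2): no bracket -> illegal
(0,3): flips 1 -> legal
(0,5): no bracket -> illegal
(1,0): flips 2 -> legal
(1,1): flips 1 -> legal
(1,2): no bracket -> illegal
(1,4): no bracket -> illegal
(1,5): no bracket -> illegal
(2,0): flips 2 -> legal
(2,4): no bracket -> illegal
(2,5): flips 1 -> legal
(3,0): flips 2 -> legal
(3,5): flips 1 -> legal
(4,0): no bracket -> illegal
(4,2): no bracket -> illegal
(4,4): no bracket -> illegal
(4,5): flips 1 -> legal
(5,0): flips 2 -> legal
(5,1): no bracket -> illegal
(5,2): no bracket -> illegal
W mobility = 9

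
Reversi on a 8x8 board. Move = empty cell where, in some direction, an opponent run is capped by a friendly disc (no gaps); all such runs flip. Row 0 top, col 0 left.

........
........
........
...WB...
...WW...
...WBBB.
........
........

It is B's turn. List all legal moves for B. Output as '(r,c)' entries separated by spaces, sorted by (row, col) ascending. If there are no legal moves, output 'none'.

(2,2): flips 2 -> legal
(2,3): no bracket -> illegal
(2,4): no bracket -> illegal
(3,2): flips 2 -> legal
(3,5): no bracket -> illegal
(4,2): no bracket -> illegal
(4,5): no bracket -> illegal
(5,2): flips 2 -> legal
(6,2): no bracket -> illegal
(6,3): no bracket -> illegal
(6,4): no bracket -> illegal

Answer: (2,2) (3,2) (5,2)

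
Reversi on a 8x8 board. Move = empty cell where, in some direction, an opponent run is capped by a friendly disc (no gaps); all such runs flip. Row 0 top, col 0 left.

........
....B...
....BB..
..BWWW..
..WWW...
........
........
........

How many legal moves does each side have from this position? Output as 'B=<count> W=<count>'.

Answer: B=6 W=7

Derivation:
-- B to move --
(2,2): no bracket -> illegal
(2,3): no bracket -> illegal
(2,6): no bracket -> illegal
(3,1): no bracket -> illegal
(3,6): flips 3 -> legal
(4,1): no bracket -> illegal
(4,5): flips 1 -> legal
(4,6): flips 1 -> legal
(5,1): flips 2 -> legal
(5,2): flips 3 -> legal
(5,3): no bracket -> illegal
(5,4): flips 3 -> legal
(5,5): no bracket -> illegal
B mobility = 6
-- W to move --
(0,3): no bracket -> illegal
(0,4): flips 2 -> legal
(0,5): no bracket -> illegal
(1,3): flips 1 -> legal
(1,5): flips 2 -> legal
(1,6): flips 1 -> legal
(2,1): flips 1 -> legal
(2,2): flips 1 -> legal
(2,3): no bracket -> illegal
(2,6): no bracket -> illegal
(3,1): flips 1 -> legal
(3,6): no bracket -> illegal
(4,1): no bracket -> illegal
W mobility = 7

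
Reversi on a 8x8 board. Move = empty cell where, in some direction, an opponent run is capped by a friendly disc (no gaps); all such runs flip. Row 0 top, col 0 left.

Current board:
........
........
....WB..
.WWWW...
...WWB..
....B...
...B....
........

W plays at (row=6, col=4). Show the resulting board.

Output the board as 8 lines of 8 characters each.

Answer: ........
........
....WB..
.WWWW...
...WWB..
....W...
...BW...
........

Derivation:
Place W at (6,4); scan 8 dirs for brackets.
Dir NW: first cell '.' (not opp) -> no flip
Dir N: opp run (5,4) capped by W -> flip
Dir NE: first cell '.' (not opp) -> no flip
Dir W: opp run (6,3), next='.' -> no flip
Dir E: first cell '.' (not opp) -> no flip
Dir SW: first cell '.' (not opp) -> no flip
Dir S: first cell '.' (not opp) -> no flip
Dir SE: first cell '.' (not opp) -> no flip
All flips: (5,4)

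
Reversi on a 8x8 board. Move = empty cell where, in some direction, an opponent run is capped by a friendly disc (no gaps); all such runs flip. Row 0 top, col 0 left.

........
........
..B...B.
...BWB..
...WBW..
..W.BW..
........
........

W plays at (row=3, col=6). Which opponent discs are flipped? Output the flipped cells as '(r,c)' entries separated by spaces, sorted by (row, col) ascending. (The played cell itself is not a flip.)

Dir NW: first cell '.' (not opp) -> no flip
Dir N: opp run (2,6), next='.' -> no flip
Dir NE: first cell '.' (not opp) -> no flip
Dir W: opp run (3,5) capped by W -> flip
Dir E: first cell '.' (not opp) -> no flip
Dir SW: first cell 'W' (not opp) -> no flip
Dir S: first cell '.' (not opp) -> no flip
Dir SE: first cell '.' (not opp) -> no flip

Answer: (3,5)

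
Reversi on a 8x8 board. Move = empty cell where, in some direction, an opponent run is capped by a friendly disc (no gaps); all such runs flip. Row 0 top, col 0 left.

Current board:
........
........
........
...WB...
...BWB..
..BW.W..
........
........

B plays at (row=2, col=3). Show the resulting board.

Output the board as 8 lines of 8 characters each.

Answer: ........
........
...B....
...BB...
...BWB..
..BW.W..
........
........

Derivation:
Place B at (2,3); scan 8 dirs for brackets.
Dir NW: first cell '.' (not opp) -> no flip
Dir N: first cell '.' (not opp) -> no flip
Dir NE: first cell '.' (not opp) -> no flip
Dir W: first cell '.' (not opp) -> no flip
Dir E: first cell '.' (not opp) -> no flip
Dir SW: first cell '.' (not opp) -> no flip
Dir S: opp run (3,3) capped by B -> flip
Dir SE: first cell 'B' (not opp) -> no flip
All flips: (3,3)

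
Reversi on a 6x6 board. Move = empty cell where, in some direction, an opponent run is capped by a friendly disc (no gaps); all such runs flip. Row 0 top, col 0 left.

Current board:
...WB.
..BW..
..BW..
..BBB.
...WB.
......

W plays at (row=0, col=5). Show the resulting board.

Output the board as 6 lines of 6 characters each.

Answer: ...WWW
..BW..
..BW..
..BBB.
...WB.
......

Derivation:
Place W at (0,5); scan 8 dirs for brackets.
Dir NW: edge -> no flip
Dir N: edge -> no flip
Dir NE: edge -> no flip
Dir W: opp run (0,4) capped by W -> flip
Dir E: edge -> no flip
Dir SW: first cell '.' (not opp) -> no flip
Dir S: first cell '.' (not opp) -> no flip
Dir SE: edge -> no flip
All flips: (0,4)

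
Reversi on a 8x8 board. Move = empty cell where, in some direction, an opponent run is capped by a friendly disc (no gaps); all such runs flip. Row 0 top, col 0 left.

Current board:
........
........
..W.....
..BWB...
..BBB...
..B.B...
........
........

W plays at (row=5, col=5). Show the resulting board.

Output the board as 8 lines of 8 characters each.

Answer: ........
........
..W.....
..BWB...
..BBW...
..B.BW..
........
........

Derivation:
Place W at (5,5); scan 8 dirs for brackets.
Dir NW: opp run (4,4) capped by W -> flip
Dir N: first cell '.' (not opp) -> no flip
Dir NE: first cell '.' (not opp) -> no flip
Dir W: opp run (5,4), next='.' -> no flip
Dir E: first cell '.' (not opp) -> no flip
Dir SW: first cell '.' (not opp) -> no flip
Dir S: first cell '.' (not opp) -> no flip
Dir SE: first cell '.' (not opp) -> no flip
All flips: (4,4)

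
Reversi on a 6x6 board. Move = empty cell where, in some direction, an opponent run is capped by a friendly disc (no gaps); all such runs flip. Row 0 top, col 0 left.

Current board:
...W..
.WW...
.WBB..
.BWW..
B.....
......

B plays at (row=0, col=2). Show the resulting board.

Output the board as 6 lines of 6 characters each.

Answer: ..BW..
.WB...
.WBB..
.BWW..
B.....
......

Derivation:
Place B at (0,2); scan 8 dirs for brackets.
Dir NW: edge -> no flip
Dir N: edge -> no flip
Dir NE: edge -> no flip
Dir W: first cell '.' (not opp) -> no flip
Dir E: opp run (0,3), next='.' -> no flip
Dir SW: opp run (1,1), next='.' -> no flip
Dir S: opp run (1,2) capped by B -> flip
Dir SE: first cell '.' (not opp) -> no flip
All flips: (1,2)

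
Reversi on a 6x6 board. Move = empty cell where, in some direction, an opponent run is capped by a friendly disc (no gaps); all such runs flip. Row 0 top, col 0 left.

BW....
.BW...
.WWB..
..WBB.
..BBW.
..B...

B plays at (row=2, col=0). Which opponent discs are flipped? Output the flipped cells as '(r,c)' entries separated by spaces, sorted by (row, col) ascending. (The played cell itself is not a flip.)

Dir NW: edge -> no flip
Dir N: first cell '.' (not opp) -> no flip
Dir NE: first cell 'B' (not opp) -> no flip
Dir W: edge -> no flip
Dir E: opp run (2,1) (2,2) capped by B -> flip
Dir SW: edge -> no flip
Dir S: first cell '.' (not opp) -> no flip
Dir SE: first cell '.' (not opp) -> no flip

Answer: (2,1) (2,2)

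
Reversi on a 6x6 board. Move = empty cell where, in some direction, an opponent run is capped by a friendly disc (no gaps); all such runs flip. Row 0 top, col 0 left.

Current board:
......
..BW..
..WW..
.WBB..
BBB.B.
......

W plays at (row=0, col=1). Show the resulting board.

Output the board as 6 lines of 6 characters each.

Answer: .W....
..WW..
..WW..
.WBB..
BBB.B.
......

Derivation:
Place W at (0,1); scan 8 dirs for brackets.
Dir NW: edge -> no flip
Dir N: edge -> no flip
Dir NE: edge -> no flip
Dir W: first cell '.' (not opp) -> no flip
Dir E: first cell '.' (not opp) -> no flip
Dir SW: first cell '.' (not opp) -> no flip
Dir S: first cell '.' (not opp) -> no flip
Dir SE: opp run (1,2) capped by W -> flip
All flips: (1,2)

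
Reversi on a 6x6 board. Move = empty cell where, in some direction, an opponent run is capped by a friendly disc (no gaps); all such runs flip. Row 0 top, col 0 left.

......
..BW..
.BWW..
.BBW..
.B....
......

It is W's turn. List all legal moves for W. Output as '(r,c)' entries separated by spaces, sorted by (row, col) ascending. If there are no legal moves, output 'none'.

(0,1): flips 1 -> legal
(0,2): flips 1 -> legal
(0,3): no bracket -> illegal
(1,0): no bracket -> illegal
(1,1): flips 1 -> legal
(2,0): flips 1 -> legal
(3,0): flips 2 -> legal
(4,0): flips 1 -> legal
(4,2): flips 1 -> legal
(4,3): no bracket -> illegal
(5,0): flips 2 -> legal
(5,1): no bracket -> illegal
(5,2): no bracket -> illegal

Answer: (0,1) (0,2) (1,1) (2,0) (3,0) (4,0) (4,2) (5,0)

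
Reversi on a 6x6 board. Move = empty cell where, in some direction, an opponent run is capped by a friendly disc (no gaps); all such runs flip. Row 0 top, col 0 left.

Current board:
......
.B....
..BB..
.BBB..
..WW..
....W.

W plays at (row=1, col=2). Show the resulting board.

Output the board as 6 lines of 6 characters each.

Answer: ......
.BW...
..WB..
.BWB..
..WW..
....W.

Derivation:
Place W at (1,2); scan 8 dirs for brackets.
Dir NW: first cell '.' (not opp) -> no flip
Dir N: first cell '.' (not opp) -> no flip
Dir NE: first cell '.' (not opp) -> no flip
Dir W: opp run (1,1), next='.' -> no flip
Dir E: first cell '.' (not opp) -> no flip
Dir SW: first cell '.' (not opp) -> no flip
Dir S: opp run (2,2) (3,2) capped by W -> flip
Dir SE: opp run (2,3), next='.' -> no flip
All flips: (2,2) (3,2)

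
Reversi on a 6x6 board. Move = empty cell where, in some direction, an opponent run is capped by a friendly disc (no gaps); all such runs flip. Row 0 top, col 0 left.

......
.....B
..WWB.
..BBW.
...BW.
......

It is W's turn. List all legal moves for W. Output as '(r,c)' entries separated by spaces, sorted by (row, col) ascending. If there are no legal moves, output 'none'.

(0,4): no bracket -> illegal
(0,5): no bracket -> illegal
(1,3): no bracket -> illegal
(1,4): flips 1 -> legal
(2,1): no bracket -> illegal
(2,5): flips 1 -> legal
(3,1): flips 2 -> legal
(3,5): no bracket -> illegal
(4,1): flips 1 -> legal
(4,2): flips 2 -> legal
(5,2): flips 1 -> legal
(5,3): flips 2 -> legal
(5,4): no bracket -> illegal

Answer: (1,4) (2,5) (3,1) (4,1) (4,2) (5,2) (5,3)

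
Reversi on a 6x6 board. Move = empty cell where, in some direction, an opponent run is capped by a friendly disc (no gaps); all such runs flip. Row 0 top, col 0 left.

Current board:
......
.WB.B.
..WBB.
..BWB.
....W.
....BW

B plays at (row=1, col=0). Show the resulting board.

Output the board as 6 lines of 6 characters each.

Answer: ......
BBB.B.
..WBB.
..BWB.
....W.
....BW

Derivation:
Place B at (1,0); scan 8 dirs for brackets.
Dir NW: edge -> no flip
Dir N: first cell '.' (not opp) -> no flip
Dir NE: first cell '.' (not opp) -> no flip
Dir W: edge -> no flip
Dir E: opp run (1,1) capped by B -> flip
Dir SW: edge -> no flip
Dir S: first cell '.' (not opp) -> no flip
Dir SE: first cell '.' (not opp) -> no flip
All flips: (1,1)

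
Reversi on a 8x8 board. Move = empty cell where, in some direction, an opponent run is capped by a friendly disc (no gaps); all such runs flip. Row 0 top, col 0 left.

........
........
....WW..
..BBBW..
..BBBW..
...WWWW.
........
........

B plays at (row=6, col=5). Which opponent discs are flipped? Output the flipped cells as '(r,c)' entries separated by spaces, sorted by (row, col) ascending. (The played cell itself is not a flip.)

Answer: (5,4)

Derivation:
Dir NW: opp run (5,4) capped by B -> flip
Dir N: opp run (5,5) (4,5) (3,5) (2,5), next='.' -> no flip
Dir NE: opp run (5,6), next='.' -> no flip
Dir W: first cell '.' (not opp) -> no flip
Dir E: first cell '.' (not opp) -> no flip
Dir SW: first cell '.' (not opp) -> no flip
Dir S: first cell '.' (not opp) -> no flip
Dir SE: first cell '.' (not opp) -> no flip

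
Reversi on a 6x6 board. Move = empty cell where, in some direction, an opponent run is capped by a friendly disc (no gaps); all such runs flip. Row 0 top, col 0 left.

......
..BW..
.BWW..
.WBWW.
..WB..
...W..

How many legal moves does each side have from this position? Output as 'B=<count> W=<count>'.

Answer: B=9 W=7

Derivation:
-- B to move --
(0,2): no bracket -> illegal
(0,3): flips 3 -> legal
(0,4): no bracket -> illegal
(1,1): no bracket -> illegal
(1,4): flips 2 -> legal
(2,0): no bracket -> illegal
(2,4): flips 2 -> legal
(2,5): flips 1 -> legal
(3,0): flips 1 -> legal
(3,5): flips 2 -> legal
(4,0): no bracket -> illegal
(4,1): flips 2 -> legal
(4,4): no bracket -> illegal
(4,5): flips 2 -> legal
(5,1): no bracket -> illegal
(5,2): flips 1 -> legal
(5,4): no bracket -> illegal
B mobility = 9
-- W to move --
(0,1): flips 1 -> legal
(0,2): flips 1 -> legal
(0,3): no bracket -> illegal
(1,0): no bracket -> illegal
(1,1): flips 2 -> legal
(2,0): flips 1 -> legal
(3,0): no bracket -> illegal
(4,1): flips 1 -> legal
(4,4): flips 1 -> legal
(5,2): flips 1 -> legal
(5,4): no bracket -> illegal
W mobility = 7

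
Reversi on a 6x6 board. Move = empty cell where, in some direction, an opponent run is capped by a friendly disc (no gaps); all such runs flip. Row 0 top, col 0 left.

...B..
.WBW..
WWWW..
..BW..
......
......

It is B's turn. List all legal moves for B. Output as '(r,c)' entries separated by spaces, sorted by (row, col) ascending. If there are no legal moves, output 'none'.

Answer: (1,0) (1,4) (3,0) (3,4) (4,3)

Derivation:
(0,0): no bracket -> illegal
(0,1): no bracket -> illegal
(0,2): no bracket -> illegal
(0,4): no bracket -> illegal
(1,0): flips 2 -> legal
(1,4): flips 2 -> legal
(2,4): no bracket -> illegal
(3,0): flips 1 -> legal
(3,1): no bracket -> illegal
(3,4): flips 2 -> legal
(4,2): no bracket -> illegal
(4,3): flips 3 -> legal
(4,4): no bracket -> illegal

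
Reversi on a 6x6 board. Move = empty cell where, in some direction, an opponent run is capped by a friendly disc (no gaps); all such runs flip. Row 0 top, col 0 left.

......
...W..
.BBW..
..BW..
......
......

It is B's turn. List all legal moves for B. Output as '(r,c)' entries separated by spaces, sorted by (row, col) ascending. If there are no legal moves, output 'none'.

Answer: (0,4) (1,4) (2,4) (3,4) (4,4)

Derivation:
(0,2): no bracket -> illegal
(0,3): no bracket -> illegal
(0,4): flips 1 -> legal
(1,2): no bracket -> illegal
(1,4): flips 1 -> legal
(2,4): flips 1 -> legal
(3,4): flips 1 -> legal
(4,2): no bracket -> illegal
(4,3): no bracket -> illegal
(4,4): flips 1 -> legal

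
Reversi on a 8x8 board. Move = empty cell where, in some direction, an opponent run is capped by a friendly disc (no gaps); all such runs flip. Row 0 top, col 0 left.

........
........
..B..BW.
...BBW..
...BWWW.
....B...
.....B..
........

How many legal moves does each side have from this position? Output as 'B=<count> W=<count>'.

Answer: B=5 W=8

Derivation:
-- B to move --
(1,5): no bracket -> illegal
(1,6): no bracket -> illegal
(1,7): no bracket -> illegal
(2,4): no bracket -> illegal
(2,7): flips 1 -> legal
(3,6): flips 2 -> legal
(3,7): no bracket -> illegal
(4,7): flips 3 -> legal
(5,3): no bracket -> illegal
(5,5): flips 3 -> legal
(5,6): flips 1 -> legal
(5,7): no bracket -> illegal
B mobility = 5
-- W to move --
(1,1): flips 2 -> legal
(1,2): no bracket -> illegal
(1,3): no bracket -> illegal
(1,4): no bracket -> illegal
(1,5): flips 1 -> legal
(1,6): no bracket -> illegal
(2,1): no bracket -> illegal
(2,3): flips 1 -> legal
(2,4): flips 2 -> legal
(3,1): no bracket -> illegal
(3,2): flips 2 -> legal
(3,6): no bracket -> illegal
(4,2): flips 1 -> legal
(5,2): no bracket -> illegal
(5,3): no bracket -> illegal
(5,5): no bracket -> illegal
(5,6): no bracket -> illegal
(6,3): flips 1 -> legal
(6,4): flips 1 -> legal
(6,6): no bracket -> illegal
(7,4): no bracket -> illegal
(7,5): no bracket -> illegal
(7,6): no bracket -> illegal
W mobility = 8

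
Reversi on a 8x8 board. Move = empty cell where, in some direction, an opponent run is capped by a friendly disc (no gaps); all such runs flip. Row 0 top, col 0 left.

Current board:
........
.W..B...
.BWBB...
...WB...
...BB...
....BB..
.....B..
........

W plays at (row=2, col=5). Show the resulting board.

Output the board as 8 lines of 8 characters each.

Place W at (2,5); scan 8 dirs for brackets.
Dir NW: opp run (1,4), next='.' -> no flip
Dir N: first cell '.' (not opp) -> no flip
Dir NE: first cell '.' (not opp) -> no flip
Dir W: opp run (2,4) (2,3) capped by W -> flip
Dir E: first cell '.' (not opp) -> no flip
Dir SW: opp run (3,4) (4,3), next='.' -> no flip
Dir S: first cell '.' (not opp) -> no flip
Dir SE: first cell '.' (not opp) -> no flip
All flips: (2,3) (2,4)

Answer: ........
.W..B...
.BWWWW..
...WB...
...BB...
....BB..
.....B..
........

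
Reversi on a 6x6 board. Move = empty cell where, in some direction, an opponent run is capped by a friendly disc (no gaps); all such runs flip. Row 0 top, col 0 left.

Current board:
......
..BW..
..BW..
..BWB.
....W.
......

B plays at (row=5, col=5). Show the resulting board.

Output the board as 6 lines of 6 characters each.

Answer: ......
..BW..
..BW..
..BBB.
....B.
.....B

Derivation:
Place B at (5,5); scan 8 dirs for brackets.
Dir NW: opp run (4,4) (3,3) capped by B -> flip
Dir N: first cell '.' (not opp) -> no flip
Dir NE: edge -> no flip
Dir W: first cell '.' (not opp) -> no flip
Dir E: edge -> no flip
Dir SW: edge -> no flip
Dir S: edge -> no flip
Dir SE: edge -> no flip
All flips: (3,3) (4,4)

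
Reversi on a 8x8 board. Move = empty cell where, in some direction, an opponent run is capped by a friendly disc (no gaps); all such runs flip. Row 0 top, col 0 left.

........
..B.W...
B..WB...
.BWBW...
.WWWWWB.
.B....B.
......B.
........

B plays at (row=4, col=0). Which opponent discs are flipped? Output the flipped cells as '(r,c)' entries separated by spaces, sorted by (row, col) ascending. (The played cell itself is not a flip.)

Dir NW: edge -> no flip
Dir N: first cell '.' (not opp) -> no flip
Dir NE: first cell 'B' (not opp) -> no flip
Dir W: edge -> no flip
Dir E: opp run (4,1) (4,2) (4,3) (4,4) (4,5) capped by B -> flip
Dir SW: edge -> no flip
Dir S: first cell '.' (not opp) -> no flip
Dir SE: first cell 'B' (not opp) -> no flip

Answer: (4,1) (4,2) (4,3) (4,4) (4,5)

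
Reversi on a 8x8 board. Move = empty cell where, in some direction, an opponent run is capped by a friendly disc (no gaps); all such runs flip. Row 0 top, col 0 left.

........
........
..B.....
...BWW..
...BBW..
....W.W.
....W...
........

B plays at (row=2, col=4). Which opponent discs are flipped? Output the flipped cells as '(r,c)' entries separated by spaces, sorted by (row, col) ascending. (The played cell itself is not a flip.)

Answer: (3,4)

Derivation:
Dir NW: first cell '.' (not opp) -> no flip
Dir N: first cell '.' (not opp) -> no flip
Dir NE: first cell '.' (not opp) -> no flip
Dir W: first cell '.' (not opp) -> no flip
Dir E: first cell '.' (not opp) -> no flip
Dir SW: first cell 'B' (not opp) -> no flip
Dir S: opp run (3,4) capped by B -> flip
Dir SE: opp run (3,5), next='.' -> no flip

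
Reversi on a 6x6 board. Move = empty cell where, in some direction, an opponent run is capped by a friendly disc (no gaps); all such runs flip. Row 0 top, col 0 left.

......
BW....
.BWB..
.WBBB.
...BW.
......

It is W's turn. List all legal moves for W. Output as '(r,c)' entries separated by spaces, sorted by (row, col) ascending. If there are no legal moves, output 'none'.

Answer: (2,0) (2,4) (3,5) (4,2)

Derivation:
(0,0): no bracket -> illegal
(0,1): no bracket -> illegal
(1,2): no bracket -> illegal
(1,3): no bracket -> illegal
(1,4): no bracket -> illegal
(2,0): flips 1 -> legal
(2,4): flips 2 -> legal
(2,5): no bracket -> illegal
(3,0): no bracket -> illegal
(3,5): flips 3 -> legal
(4,1): no bracket -> illegal
(4,2): flips 2 -> legal
(4,5): no bracket -> illegal
(5,2): no bracket -> illegal
(5,3): no bracket -> illegal
(5,4): no bracket -> illegal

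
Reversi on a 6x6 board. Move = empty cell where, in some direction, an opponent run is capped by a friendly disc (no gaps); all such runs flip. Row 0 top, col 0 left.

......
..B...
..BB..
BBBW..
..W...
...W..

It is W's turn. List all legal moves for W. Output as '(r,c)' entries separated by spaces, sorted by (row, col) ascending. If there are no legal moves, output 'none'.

(0,1): no bracket -> illegal
(0,2): flips 3 -> legal
(0,3): no bracket -> illegal
(1,1): flips 1 -> legal
(1,3): flips 1 -> legal
(1,4): no bracket -> illegal
(2,0): flips 1 -> legal
(2,1): no bracket -> illegal
(2,4): no bracket -> illegal
(3,4): no bracket -> illegal
(4,0): no bracket -> illegal
(4,1): no bracket -> illegal
(4,3): no bracket -> illegal

Answer: (0,2) (1,1) (1,3) (2,0)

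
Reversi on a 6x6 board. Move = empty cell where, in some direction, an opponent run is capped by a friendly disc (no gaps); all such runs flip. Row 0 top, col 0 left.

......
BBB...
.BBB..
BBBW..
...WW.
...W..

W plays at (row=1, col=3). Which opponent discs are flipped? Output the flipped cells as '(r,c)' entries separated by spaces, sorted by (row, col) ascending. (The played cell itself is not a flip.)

Answer: (2,3)

Derivation:
Dir NW: first cell '.' (not opp) -> no flip
Dir N: first cell '.' (not opp) -> no flip
Dir NE: first cell '.' (not opp) -> no flip
Dir W: opp run (1,2) (1,1) (1,0), next=edge -> no flip
Dir E: first cell '.' (not opp) -> no flip
Dir SW: opp run (2,2) (3,1), next='.' -> no flip
Dir S: opp run (2,3) capped by W -> flip
Dir SE: first cell '.' (not opp) -> no flip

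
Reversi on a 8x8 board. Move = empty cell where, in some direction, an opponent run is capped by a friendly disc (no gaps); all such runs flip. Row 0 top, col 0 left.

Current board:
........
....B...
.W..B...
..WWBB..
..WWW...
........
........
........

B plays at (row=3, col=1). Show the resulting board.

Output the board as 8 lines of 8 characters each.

Answer: ........
....B...
.W..B...
.BBBBB..
..WWW...
........
........
........

Derivation:
Place B at (3,1); scan 8 dirs for brackets.
Dir NW: first cell '.' (not opp) -> no flip
Dir N: opp run (2,1), next='.' -> no flip
Dir NE: first cell '.' (not opp) -> no flip
Dir W: first cell '.' (not opp) -> no flip
Dir E: opp run (3,2) (3,3) capped by B -> flip
Dir SW: first cell '.' (not opp) -> no flip
Dir S: first cell '.' (not opp) -> no flip
Dir SE: opp run (4,2), next='.' -> no flip
All flips: (3,2) (3,3)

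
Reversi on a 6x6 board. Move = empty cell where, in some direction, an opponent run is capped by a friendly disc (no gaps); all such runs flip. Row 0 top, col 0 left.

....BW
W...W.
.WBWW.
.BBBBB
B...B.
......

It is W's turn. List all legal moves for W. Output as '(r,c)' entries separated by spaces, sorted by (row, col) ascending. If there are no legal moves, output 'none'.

(0,3): flips 1 -> legal
(1,1): no bracket -> illegal
(1,2): no bracket -> illegal
(1,3): no bracket -> illegal
(1,5): no bracket -> illegal
(2,0): no bracket -> illegal
(2,5): no bracket -> illegal
(3,0): no bracket -> illegal
(4,1): flips 2 -> legal
(4,2): flips 1 -> legal
(4,3): flips 2 -> legal
(4,5): flips 1 -> legal
(5,0): no bracket -> illegal
(5,1): no bracket -> illegal
(5,3): no bracket -> illegal
(5,4): flips 2 -> legal
(5,5): no bracket -> illegal

Answer: (0,3) (4,1) (4,2) (4,3) (4,5) (5,4)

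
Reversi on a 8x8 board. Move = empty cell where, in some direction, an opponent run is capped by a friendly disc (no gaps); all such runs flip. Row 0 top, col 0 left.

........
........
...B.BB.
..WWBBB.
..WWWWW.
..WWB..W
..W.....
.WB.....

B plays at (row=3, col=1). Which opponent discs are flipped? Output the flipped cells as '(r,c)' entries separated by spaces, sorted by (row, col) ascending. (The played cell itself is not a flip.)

Answer: (3,2) (3,3)

Derivation:
Dir NW: first cell '.' (not opp) -> no flip
Dir N: first cell '.' (not opp) -> no flip
Dir NE: first cell '.' (not opp) -> no flip
Dir W: first cell '.' (not opp) -> no flip
Dir E: opp run (3,2) (3,3) capped by B -> flip
Dir SW: first cell '.' (not opp) -> no flip
Dir S: first cell '.' (not opp) -> no flip
Dir SE: opp run (4,2) (5,3), next='.' -> no flip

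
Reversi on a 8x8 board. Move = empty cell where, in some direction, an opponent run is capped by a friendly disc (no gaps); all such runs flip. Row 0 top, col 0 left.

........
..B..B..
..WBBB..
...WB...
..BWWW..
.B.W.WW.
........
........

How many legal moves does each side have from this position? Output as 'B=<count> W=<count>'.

-- B to move --
(1,1): no bracket -> illegal
(1,3): no bracket -> illegal
(2,1): flips 1 -> legal
(3,1): no bracket -> illegal
(3,2): flips 2 -> legal
(3,5): no bracket -> illegal
(3,6): no bracket -> illegal
(4,6): flips 3 -> legal
(4,7): no bracket -> illegal
(5,2): flips 1 -> legal
(5,4): flips 1 -> legal
(5,7): no bracket -> illegal
(6,2): no bracket -> illegal
(6,3): flips 3 -> legal
(6,4): flips 1 -> legal
(6,5): no bracket -> illegal
(6,6): no bracket -> illegal
(6,7): flips 2 -> legal
B mobility = 8
-- W to move --
(0,1): flips 3 -> legal
(0,2): flips 1 -> legal
(0,3): no bracket -> illegal
(0,4): no bracket -> illegal
(0,5): no bracket -> illegal
(0,6): flips 2 -> legal
(1,1): no bracket -> illegal
(1,3): flips 1 -> legal
(1,4): flips 2 -> legal
(1,6): flips 2 -> legal
(2,1): no bracket -> illegal
(2,6): flips 3 -> legal
(3,1): flips 1 -> legal
(3,2): no bracket -> illegal
(3,5): flips 1 -> legal
(3,6): no bracket -> illegal
(4,0): no bracket -> illegal
(4,1): flips 1 -> legal
(5,0): no bracket -> illegal
(5,2): no bracket -> illegal
(6,0): flips 2 -> legal
(6,1): no bracket -> illegal
(6,2): no bracket -> illegal
W mobility = 11

Answer: B=8 W=11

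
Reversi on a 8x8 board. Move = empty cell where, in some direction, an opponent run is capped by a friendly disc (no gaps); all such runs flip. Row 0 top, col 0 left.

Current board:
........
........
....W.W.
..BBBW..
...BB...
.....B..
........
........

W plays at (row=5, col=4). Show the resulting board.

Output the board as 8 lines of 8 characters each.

Place W at (5,4); scan 8 dirs for brackets.
Dir NW: opp run (4,3) (3,2), next='.' -> no flip
Dir N: opp run (4,4) (3,4) capped by W -> flip
Dir NE: first cell '.' (not opp) -> no flip
Dir W: first cell '.' (not opp) -> no flip
Dir E: opp run (5,5), next='.' -> no flip
Dir SW: first cell '.' (not opp) -> no flip
Dir S: first cell '.' (not opp) -> no flip
Dir SE: first cell '.' (not opp) -> no flip
All flips: (3,4) (4,4)

Answer: ........
........
....W.W.
..BBWW..
...BW...
....WB..
........
........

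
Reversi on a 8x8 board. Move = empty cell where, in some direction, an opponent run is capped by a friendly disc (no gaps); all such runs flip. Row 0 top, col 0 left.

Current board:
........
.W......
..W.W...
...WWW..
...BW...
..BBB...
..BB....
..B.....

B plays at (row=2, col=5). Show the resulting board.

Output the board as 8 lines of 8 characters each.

Answer: ........
.W......
..W.WB..
...WBW..
...BW...
..BBB...
..BB....
..B.....

Derivation:
Place B at (2,5); scan 8 dirs for brackets.
Dir NW: first cell '.' (not opp) -> no flip
Dir N: first cell '.' (not opp) -> no flip
Dir NE: first cell '.' (not opp) -> no flip
Dir W: opp run (2,4), next='.' -> no flip
Dir E: first cell '.' (not opp) -> no flip
Dir SW: opp run (3,4) capped by B -> flip
Dir S: opp run (3,5), next='.' -> no flip
Dir SE: first cell '.' (not opp) -> no flip
All flips: (3,4)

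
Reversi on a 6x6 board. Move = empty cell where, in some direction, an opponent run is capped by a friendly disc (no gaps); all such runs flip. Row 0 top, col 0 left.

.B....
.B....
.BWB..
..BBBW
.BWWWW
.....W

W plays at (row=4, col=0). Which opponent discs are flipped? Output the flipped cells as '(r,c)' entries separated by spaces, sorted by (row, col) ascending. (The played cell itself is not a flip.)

Answer: (4,1)

Derivation:
Dir NW: edge -> no flip
Dir N: first cell '.' (not opp) -> no flip
Dir NE: first cell '.' (not opp) -> no flip
Dir W: edge -> no flip
Dir E: opp run (4,1) capped by W -> flip
Dir SW: edge -> no flip
Dir S: first cell '.' (not opp) -> no flip
Dir SE: first cell '.' (not opp) -> no flip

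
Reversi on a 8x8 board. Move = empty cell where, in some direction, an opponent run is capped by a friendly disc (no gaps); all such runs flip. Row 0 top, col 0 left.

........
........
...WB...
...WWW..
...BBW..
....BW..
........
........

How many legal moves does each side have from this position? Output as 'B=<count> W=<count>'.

Answer: B=9 W=9

Derivation:
-- B to move --
(1,2): no bracket -> illegal
(1,3): flips 2 -> legal
(1,4): no bracket -> illegal
(2,2): flips 2 -> legal
(2,5): flips 1 -> legal
(2,6): flips 1 -> legal
(3,2): no bracket -> illegal
(3,6): flips 1 -> legal
(4,2): flips 1 -> legal
(4,6): flips 2 -> legal
(5,6): flips 1 -> legal
(6,4): no bracket -> illegal
(6,5): no bracket -> illegal
(6,6): flips 1 -> legal
B mobility = 9
-- W to move --
(1,3): flips 1 -> legal
(1,4): flips 1 -> legal
(1,5): flips 1 -> legal
(2,5): flips 1 -> legal
(3,2): no bracket -> illegal
(4,2): flips 2 -> legal
(5,2): flips 1 -> legal
(5,3): flips 3 -> legal
(6,3): flips 1 -> legal
(6,4): flips 2 -> legal
(6,5): no bracket -> illegal
W mobility = 9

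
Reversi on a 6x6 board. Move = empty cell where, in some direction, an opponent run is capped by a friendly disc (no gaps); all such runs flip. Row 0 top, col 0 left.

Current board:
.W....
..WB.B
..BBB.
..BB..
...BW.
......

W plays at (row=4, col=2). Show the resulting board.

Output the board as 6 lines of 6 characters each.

Answer: .W....
..WB.B
..WBB.
..WB..
..WWW.
......

Derivation:
Place W at (4,2); scan 8 dirs for brackets.
Dir NW: first cell '.' (not opp) -> no flip
Dir N: opp run (3,2) (2,2) capped by W -> flip
Dir NE: opp run (3,3) (2,4) (1,5), next=edge -> no flip
Dir W: first cell '.' (not opp) -> no flip
Dir E: opp run (4,3) capped by W -> flip
Dir SW: first cell '.' (not opp) -> no flip
Dir S: first cell '.' (not opp) -> no flip
Dir SE: first cell '.' (not opp) -> no flip
All flips: (2,2) (3,2) (4,3)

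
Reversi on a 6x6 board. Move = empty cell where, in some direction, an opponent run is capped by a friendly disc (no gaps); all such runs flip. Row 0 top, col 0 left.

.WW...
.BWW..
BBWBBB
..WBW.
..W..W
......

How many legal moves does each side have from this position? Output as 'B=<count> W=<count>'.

-- B to move --
(0,0): no bracket -> illegal
(0,3): flips 2 -> legal
(0,4): no bracket -> illegal
(1,0): no bracket -> illegal
(1,4): flips 2 -> legal
(3,1): flips 1 -> legal
(3,5): flips 1 -> legal
(4,1): flips 1 -> legal
(4,3): flips 2 -> legal
(4,4): flips 1 -> legal
(5,1): flips 1 -> legal
(5,2): no bracket -> illegal
(5,3): no bracket -> illegal
(5,4): no bracket -> illegal
(5,5): no bracket -> illegal
B mobility = 8
-- W to move --
(0,0): flips 1 -> legal
(1,0): flips 2 -> legal
(1,4): flips 2 -> legal
(1,5): flips 2 -> legal
(3,0): flips 1 -> legal
(3,1): flips 2 -> legal
(3,5): flips 1 -> legal
(4,3): flips 2 -> legal
(4,4): flips 1 -> legal
W mobility = 9

Answer: B=8 W=9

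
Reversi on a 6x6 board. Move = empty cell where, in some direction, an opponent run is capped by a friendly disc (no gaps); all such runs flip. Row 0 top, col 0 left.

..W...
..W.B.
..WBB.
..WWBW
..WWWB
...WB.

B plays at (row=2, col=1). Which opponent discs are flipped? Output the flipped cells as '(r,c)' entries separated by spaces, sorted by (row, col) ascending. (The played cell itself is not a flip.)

Dir NW: first cell '.' (not opp) -> no flip
Dir N: first cell '.' (not opp) -> no flip
Dir NE: opp run (1,2), next='.' -> no flip
Dir W: first cell '.' (not opp) -> no flip
Dir E: opp run (2,2) capped by B -> flip
Dir SW: first cell '.' (not opp) -> no flip
Dir S: first cell '.' (not opp) -> no flip
Dir SE: opp run (3,2) (4,3) capped by B -> flip

Answer: (2,2) (3,2) (4,3)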